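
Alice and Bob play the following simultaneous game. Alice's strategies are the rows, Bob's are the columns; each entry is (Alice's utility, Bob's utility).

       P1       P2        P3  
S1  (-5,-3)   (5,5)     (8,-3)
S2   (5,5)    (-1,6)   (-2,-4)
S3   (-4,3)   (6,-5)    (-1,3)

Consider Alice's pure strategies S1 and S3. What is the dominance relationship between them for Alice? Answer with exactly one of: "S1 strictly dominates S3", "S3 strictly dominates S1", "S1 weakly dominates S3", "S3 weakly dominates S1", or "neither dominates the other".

neither dominates the other

Compare S1 to S3 across every action of Bob: P1: -5<-4, P2: 5<6, P3: 8>-1.
S1 does better at P3 but worse at P1, P2; neither strategy dominates the other.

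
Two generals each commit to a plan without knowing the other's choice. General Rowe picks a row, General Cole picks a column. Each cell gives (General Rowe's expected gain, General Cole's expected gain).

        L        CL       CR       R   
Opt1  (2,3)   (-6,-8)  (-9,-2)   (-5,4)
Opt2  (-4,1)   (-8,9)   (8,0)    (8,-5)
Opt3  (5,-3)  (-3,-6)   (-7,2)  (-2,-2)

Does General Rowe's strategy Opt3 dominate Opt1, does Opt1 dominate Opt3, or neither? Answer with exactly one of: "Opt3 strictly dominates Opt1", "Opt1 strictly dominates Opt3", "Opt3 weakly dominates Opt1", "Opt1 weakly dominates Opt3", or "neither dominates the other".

Compare Opt3 to Opt1 across every action of General Cole: L: 5>2, CL: -3>-6, CR: -7>-9, R: -2>-5.
Every comparison favours Opt3, so Opt3 strictly dominates Opt1.

Opt3 strictly dominates Opt1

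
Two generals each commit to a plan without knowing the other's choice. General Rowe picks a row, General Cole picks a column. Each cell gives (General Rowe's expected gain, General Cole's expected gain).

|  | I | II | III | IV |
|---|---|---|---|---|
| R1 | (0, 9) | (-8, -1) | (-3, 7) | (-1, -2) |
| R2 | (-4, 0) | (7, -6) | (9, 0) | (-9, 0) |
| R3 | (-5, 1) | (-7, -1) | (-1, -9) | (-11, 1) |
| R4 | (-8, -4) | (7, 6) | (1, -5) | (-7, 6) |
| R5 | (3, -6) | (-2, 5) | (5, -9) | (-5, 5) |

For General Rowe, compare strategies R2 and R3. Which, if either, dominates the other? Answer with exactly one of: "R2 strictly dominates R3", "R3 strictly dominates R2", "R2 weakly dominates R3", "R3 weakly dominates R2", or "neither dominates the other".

R2 strictly dominates R3

R2's payoffs vs R3's, by General Cole's action — I: -4>-5, II: 7>-7, III: 9>-1, IV: -9>-11.
Every comparison favours R2, so R2 strictly dominates R3.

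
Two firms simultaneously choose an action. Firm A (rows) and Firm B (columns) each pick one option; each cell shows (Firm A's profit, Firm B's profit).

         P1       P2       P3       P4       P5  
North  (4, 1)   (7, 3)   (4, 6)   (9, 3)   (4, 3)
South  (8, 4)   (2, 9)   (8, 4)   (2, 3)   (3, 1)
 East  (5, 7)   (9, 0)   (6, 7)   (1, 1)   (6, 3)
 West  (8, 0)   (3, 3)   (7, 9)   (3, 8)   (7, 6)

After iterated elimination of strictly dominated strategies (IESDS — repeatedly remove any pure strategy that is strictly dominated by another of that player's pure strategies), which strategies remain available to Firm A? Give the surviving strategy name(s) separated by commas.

South, East, West

Firm B's strategy P4 is strictly dominated by P3 (North: 6>3, South: 4>3, East: 7>1, West: 9>8) and is removed.
Row North is eliminated: East beats it against every remaining column (P1: 5>4, P2: 9>7, P3: 6>4, P5: 6>4).
Firm B's strategy P5 is strictly dominated by P3 (South: 4>1, East: 7>3, West: 9>6) and is removed.
Among the remaining strategies, none is strictly dominated by another pure strategy of the same player, so the elimination stops.
Surviving strategies — Firm A: {South, East, West}; Firm B: {P1, P2, P3}.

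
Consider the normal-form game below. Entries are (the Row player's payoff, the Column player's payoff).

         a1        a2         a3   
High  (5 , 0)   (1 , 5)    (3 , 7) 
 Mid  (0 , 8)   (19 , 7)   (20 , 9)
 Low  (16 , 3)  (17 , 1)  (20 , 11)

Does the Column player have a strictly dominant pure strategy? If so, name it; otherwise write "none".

a3 vs a1: High: 7>0, Mid: 9>8, Low: 11>3.
a3 vs a2: High: 7>5, Mid: 9>7, Low: 11>1.
a3 strictly beats every other strategy against every opponent action, so it is strictly dominant.

a3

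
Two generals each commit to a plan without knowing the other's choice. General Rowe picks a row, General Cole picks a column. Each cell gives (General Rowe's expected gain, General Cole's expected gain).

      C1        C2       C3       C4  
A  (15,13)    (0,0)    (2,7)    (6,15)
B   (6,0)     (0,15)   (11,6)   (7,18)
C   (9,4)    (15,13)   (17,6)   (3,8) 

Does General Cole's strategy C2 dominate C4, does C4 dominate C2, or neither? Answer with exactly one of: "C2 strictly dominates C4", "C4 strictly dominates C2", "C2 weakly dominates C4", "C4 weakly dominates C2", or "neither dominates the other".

C2's payoffs vs C4's, by General Rowe's action — A: 0<15, B: 15<18, C: 13>8.
C2 does better at C but worse at A, B; neither strategy dominates the other.

neither dominates the other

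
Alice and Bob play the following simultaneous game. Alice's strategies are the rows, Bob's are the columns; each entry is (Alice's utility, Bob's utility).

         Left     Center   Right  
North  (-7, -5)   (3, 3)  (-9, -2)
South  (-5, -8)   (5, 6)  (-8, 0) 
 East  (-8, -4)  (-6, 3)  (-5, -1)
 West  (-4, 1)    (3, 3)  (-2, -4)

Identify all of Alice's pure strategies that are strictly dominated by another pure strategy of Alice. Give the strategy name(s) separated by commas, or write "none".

North, East

South strictly dominates North — Left: -5>-7, Center: 5>3, Right: -8>-9.
Nothing dominates South: North at Left (-5>-7); East at Left (-5>-8); West at Center (5>3).
West strictly dominates East — Left: -4>-8, Center: 3>-6, Right: -2>-5.
Nothing dominates West: North at Left (-4>-7); South at Left (-4>-5); East at Left (-4>-8).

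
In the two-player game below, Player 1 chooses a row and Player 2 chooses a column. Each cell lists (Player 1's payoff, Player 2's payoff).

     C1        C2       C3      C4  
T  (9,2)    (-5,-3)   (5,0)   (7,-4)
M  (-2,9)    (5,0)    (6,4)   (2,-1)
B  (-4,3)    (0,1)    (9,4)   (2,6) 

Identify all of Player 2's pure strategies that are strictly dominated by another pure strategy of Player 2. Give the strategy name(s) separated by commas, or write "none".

C1: no other strategy beats it everywhere (C2 at T (2>-3); C3 at T (2>0); C4 at T (2>-4)).
C2 is strictly dominated by C1 (T: 2>-3, M: 9>0, B: 3>1).
C3 is not dominated — it holds its own against C1 at B (4>3); C2 at T (0>-3); C4 at T (0>-4).
C4 is not dominated — it holds its own against C1 at B (6>3); C2 at B (6>1); C3 at B (6>4).

C2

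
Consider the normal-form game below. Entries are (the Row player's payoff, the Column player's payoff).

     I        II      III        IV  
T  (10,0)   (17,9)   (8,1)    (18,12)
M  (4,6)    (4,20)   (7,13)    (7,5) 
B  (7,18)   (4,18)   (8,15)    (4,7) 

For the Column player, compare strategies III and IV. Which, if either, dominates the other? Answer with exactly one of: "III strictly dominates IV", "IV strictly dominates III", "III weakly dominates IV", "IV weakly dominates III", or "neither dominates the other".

III's payoffs vs IV's, by the Row player's action — T: 1<12, M: 13>5, B: 15>7.
III does better at M, B but worse at T; neither strategy dominates the other.

neither dominates the other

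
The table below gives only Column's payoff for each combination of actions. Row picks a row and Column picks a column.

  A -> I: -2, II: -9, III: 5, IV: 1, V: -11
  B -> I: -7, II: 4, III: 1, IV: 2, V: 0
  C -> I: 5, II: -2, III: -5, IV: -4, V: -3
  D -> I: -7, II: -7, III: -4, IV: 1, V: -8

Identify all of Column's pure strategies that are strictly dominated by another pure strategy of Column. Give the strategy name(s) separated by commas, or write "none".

Nothing dominates I: II at A (-2>-9); III at C (5>-5); IV at C (5>-4); V at A (-2>-11).
II is not dominated — it holds its own against I at B (4>-7); III at B (4>1); IV at B (4>2); V at A (-9>-11).
III is not dominated — it holds its own against I at A (5>-2); II at A (5>-9); IV at A (5>1); V at A (5>-11).
IV: no other strategy beats it everywhere (I at A (1>-2); II at A (1>-9); III at B (2>1); V at A (1>-11)).
II strictly dominates V — A: -9>-11, B: 4>0, C: -2>-3, D: -7>-8.

V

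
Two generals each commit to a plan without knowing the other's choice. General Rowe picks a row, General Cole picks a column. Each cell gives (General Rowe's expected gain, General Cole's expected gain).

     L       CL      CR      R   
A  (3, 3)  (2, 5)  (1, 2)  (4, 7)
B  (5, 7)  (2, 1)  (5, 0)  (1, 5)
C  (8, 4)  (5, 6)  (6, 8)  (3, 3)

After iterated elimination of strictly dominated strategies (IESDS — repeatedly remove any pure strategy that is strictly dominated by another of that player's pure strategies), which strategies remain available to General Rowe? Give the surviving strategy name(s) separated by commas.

General Rowe's strategy B is strictly dominated by C (L: 8>5, CL: 5>2, CR: 6>5, R: 3>1) and is removed.
For General Cole, CL strictly dominates L on the remaining rows (A: 5>3, C: 6>4); eliminate L.
Among the remaining strategies, none is strictly dominated by another pure strategy of the same player, so the elimination stops.
Surviving strategies — General Rowe: {A, C}; General Cole: {CL, CR, R}.

A, C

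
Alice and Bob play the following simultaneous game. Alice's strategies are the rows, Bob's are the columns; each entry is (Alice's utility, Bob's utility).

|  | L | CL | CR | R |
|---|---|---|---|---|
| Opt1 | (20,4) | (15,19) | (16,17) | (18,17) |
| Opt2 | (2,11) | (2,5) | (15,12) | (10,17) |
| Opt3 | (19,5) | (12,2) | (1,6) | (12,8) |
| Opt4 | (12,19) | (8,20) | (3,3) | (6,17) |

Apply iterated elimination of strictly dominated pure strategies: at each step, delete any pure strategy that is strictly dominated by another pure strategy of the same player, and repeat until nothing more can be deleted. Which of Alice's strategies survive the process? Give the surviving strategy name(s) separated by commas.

Alice's strategy Opt2 is strictly dominated by Opt1 (L: 20>2, CL: 15>2, CR: 16>15, R: 18>10) and is removed.
Row Opt3 is eliminated: Opt1 beats it against every remaining column (L: 20>19, CL: 15>12, CR: 16>1, R: 18>12).
Alice's strategy Opt4 is strictly dominated by Opt1 (L: 20>12, CL: 15>8, CR: 16>3, R: 18>6) and is removed.
Column L is eliminated: CL beats it against every remaining row (Opt1: 19>4).
For Bob, CL strictly dominates CR on the remaining rows (Opt1: 19>17); eliminate CR.
Bob's strategy R is strictly dominated by CL (Opt1: 19>17) and is removed.
Among the remaining strategies, none is strictly dominated by another pure strategy of the same player, so the elimination stops.
Surviving strategies — Alice: {Opt1}; Bob: {CL}.

Opt1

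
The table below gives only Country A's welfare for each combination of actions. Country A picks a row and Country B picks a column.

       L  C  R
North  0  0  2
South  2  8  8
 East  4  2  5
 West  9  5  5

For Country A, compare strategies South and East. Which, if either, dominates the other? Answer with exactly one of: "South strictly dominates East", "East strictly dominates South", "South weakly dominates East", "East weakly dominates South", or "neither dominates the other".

neither dominates the other

South's payoffs vs East's, by Country B's action — L: 2<4, C: 8>2, R: 8>5.
South does better at C, R but worse at L; neither strategy dominates the other.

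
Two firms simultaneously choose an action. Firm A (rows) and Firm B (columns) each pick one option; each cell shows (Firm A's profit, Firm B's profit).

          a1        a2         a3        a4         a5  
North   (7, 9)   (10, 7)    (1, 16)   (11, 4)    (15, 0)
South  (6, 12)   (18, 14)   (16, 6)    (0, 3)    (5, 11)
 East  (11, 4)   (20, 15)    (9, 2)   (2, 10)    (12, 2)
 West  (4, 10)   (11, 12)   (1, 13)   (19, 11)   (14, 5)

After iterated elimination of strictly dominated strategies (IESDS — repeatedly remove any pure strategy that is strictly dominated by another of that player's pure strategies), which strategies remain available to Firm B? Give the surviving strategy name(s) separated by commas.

For Firm B, a2 strictly dominates a4 on the remaining rows (North: 7>4, South: 14>3, East: 15>10, West: 12>11); eliminate a4.
Column a5 is eliminated: a1 beats it against every remaining row (North: 9>0, South: 12>11, East: 4>2, West: 10>5).
Firm A's strategy North is strictly dominated by East (a1: 11>7, a2: 20>10, a3: 9>1) and is removed.
Row West is eliminated: South beats it against every remaining column (a1: 6>4, a2: 18>11, a3: 16>1).
For Firm B, a2 strictly dominates a1 on the remaining rows (South: 14>12, East: 15>4); eliminate a1.
Firm B's strategy a3 is strictly dominated by a2 (South: 14>6, East: 15>2) and is removed.
Firm A's strategy South is strictly dominated by East (a2: 20>18) and is removed.
Among the remaining strategies, none is strictly dominated by another pure strategy of the same player, so the elimination stops.
Surviving strategies — Firm A: {East}; Firm B: {a2}.

a2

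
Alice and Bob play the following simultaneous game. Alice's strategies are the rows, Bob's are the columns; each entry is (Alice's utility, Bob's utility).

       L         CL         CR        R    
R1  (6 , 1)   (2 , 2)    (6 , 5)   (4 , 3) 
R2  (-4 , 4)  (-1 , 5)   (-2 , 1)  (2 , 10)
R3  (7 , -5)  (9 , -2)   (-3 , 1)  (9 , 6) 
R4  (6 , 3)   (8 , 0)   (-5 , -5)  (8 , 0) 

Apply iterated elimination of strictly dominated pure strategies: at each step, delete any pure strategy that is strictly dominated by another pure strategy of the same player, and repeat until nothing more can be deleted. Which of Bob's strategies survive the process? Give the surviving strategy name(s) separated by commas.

CR, R

For Alice, R1 strictly dominates R2 on the remaining columns (L: 6>-4, CL: 2>-1, CR: 6>-2, R: 4>2); eliminate R2.
Row R4 is eliminated: R3 beats it against every remaining column (L: 7>6, CL: 9>8, CR: -3>-5, R: 9>8).
Bob's strategy L is strictly dominated by CL (R1: 2>1, R3: -2>-5) and is removed.
Column CL is eliminated: CR beats it against every remaining row (R1: 5>2, R3: 1>-2).
Among the remaining strategies, none is strictly dominated by another pure strategy of the same player, so the elimination stops.
Surviving strategies — Alice: {R1, R3}; Bob: {CR, R}.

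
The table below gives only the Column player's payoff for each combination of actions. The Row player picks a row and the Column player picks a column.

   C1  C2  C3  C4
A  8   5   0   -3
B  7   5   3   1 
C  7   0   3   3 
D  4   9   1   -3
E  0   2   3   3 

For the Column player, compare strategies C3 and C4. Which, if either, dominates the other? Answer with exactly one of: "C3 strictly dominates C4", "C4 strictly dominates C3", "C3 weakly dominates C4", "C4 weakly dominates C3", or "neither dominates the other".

C3 weakly dominates C4

Compare C3 to C4 across each choice by the Row player: A: 0>-3, B: 3>1, C: 3=3, D: 1>-3, E: 3=3.
C3 is at least as good everywhere and strictly better somewhere (tied only at C, E), so C3 weakly but not strictly dominates C4.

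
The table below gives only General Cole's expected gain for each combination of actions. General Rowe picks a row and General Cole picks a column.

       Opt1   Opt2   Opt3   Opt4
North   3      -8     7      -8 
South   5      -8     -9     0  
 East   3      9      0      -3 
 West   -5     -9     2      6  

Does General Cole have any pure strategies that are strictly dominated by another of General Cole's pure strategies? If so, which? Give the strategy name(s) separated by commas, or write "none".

Opt1: no other strategy beats it everywhere (Opt2 at North (3>-8); Opt3 at South (5>-9); Opt4 at North (3>-8)).
Opt2 is not dominated — it holds its own against Opt1 at East (9>3); Opt3 at South (-8>-9); Opt4 at North (-8=-8).
Opt3 is not dominated — it holds its own against Opt1 at North (7>3); Opt2 at North (7>-8); Opt4 at North (7>-8).
Opt4: no other strategy beats it everywhere (Opt1 at West (6>-5); Opt2 at North (-8=-8); Opt3 at South (0>-9)).

none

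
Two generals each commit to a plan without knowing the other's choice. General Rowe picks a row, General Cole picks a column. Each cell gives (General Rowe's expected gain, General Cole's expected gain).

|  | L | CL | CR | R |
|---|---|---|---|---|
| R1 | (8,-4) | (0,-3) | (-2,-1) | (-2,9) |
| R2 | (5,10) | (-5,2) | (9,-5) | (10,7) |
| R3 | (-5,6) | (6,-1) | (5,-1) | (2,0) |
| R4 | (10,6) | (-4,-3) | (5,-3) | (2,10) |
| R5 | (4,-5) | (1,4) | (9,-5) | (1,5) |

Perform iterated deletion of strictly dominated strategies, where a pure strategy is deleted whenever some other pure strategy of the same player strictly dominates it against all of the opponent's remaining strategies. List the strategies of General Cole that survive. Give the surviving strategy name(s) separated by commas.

L, R

General Cole's strategy CL is strictly dominated by R (R1: 9>-3, R2: 7>2, R3: 0>-1, R4: 10>-3, R5: 5>4) and is removed.
For General Rowe, R4 strictly dominates R1 on the remaining columns (L: 10>8, CR: 5>-2, R: 2>-2); eliminate R1.
Row R3 is eliminated: R2 beats it against every remaining column (L: 5>-5, CR: 9>5, R: 10>2).
For General Cole, R strictly dominates CR on the remaining rows (R2: 7>-5, R4: 10>-3, R5: 5>-5); eliminate CR.
Row R5 is eliminated: R2 beats it against every remaining column (L: 5>4, R: 10>1).
Among the remaining strategies, none is strictly dominated by another pure strategy of the same player, so the elimination stops.
Surviving strategies — General Rowe: {R2, R4}; General Cole: {L, R}.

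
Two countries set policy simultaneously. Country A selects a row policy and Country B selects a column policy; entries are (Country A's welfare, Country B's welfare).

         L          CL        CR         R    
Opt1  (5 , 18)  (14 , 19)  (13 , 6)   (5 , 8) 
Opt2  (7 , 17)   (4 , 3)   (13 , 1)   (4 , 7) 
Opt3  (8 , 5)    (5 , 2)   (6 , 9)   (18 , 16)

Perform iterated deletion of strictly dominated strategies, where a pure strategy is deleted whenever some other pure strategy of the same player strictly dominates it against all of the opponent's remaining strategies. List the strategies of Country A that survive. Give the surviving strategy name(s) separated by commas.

For Country B, R strictly dominates CR on the remaining rows (Opt1: 8>6, Opt2: 7>1, Opt3: 16>9); eliminate CR.
Row Opt2 is eliminated: Opt3 beats it against every remaining column (L: 8>7, CL: 5>4, R: 18>4).
Among the remaining strategies, none is strictly dominated by another pure strategy of the same player, so the elimination stops.
Surviving strategies — Country A: {Opt1, Opt3}; Country B: {L, CL, R}.

Opt1, Opt3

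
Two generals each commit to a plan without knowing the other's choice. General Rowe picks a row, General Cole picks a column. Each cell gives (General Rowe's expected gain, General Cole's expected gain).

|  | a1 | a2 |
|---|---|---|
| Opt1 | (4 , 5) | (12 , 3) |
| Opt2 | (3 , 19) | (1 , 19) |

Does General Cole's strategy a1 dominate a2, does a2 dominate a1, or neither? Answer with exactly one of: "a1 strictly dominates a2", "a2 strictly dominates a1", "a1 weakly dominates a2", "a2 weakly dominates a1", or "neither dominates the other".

a1 weakly dominates a2

Compare a1 to a2 across every action of General Rowe: Opt1: 5>3, Opt2: 19=19.
a1 is at least as good everywhere and strictly better somewhere (tied only at Opt2), so a1 weakly but not strictly dominates a2.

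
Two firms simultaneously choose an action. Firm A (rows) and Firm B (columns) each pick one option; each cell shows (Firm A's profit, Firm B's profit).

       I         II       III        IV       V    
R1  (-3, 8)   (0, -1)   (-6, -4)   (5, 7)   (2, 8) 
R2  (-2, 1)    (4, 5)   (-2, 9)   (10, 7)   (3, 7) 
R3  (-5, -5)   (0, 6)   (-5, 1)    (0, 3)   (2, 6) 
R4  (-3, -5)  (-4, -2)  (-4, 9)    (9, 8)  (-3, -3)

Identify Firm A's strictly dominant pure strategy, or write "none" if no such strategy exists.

R2 vs R1: I: -2>-3, II: 4>0, III: -2>-6, IV: 10>5, V: 3>2.
R2 vs R3: I: -2>-5, II: 4>0, III: -2>-5, IV: 10>0, V: 3>2.
R2 vs R4: I: -2>-3, II: 4>-4, III: -2>-4, IV: 10>9, V: 3>-3.
R2 strictly beats every other strategy against every opponent action, so it is strictly dominant.

R2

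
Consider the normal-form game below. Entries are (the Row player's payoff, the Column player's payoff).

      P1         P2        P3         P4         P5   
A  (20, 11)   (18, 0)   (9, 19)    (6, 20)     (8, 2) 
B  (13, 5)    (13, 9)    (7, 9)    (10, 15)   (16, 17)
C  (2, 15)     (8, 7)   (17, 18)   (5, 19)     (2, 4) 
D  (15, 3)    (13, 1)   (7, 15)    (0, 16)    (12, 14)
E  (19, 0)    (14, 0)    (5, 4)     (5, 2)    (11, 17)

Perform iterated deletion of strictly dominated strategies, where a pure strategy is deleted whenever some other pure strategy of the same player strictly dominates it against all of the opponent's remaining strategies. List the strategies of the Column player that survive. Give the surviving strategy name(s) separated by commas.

P5

For the Column player, P3 strictly dominates P1 on the remaining rows (A: 19>11, B: 9>5, C: 18>15, D: 15>3, E: 4>0); eliminate P1.
The Column player's strategy P2 is strictly dominated by P4 (A: 20>0, B: 15>9, C: 19>7, D: 16>1, E: 2>0) and is removed.
For the Row player, B strictly dominates E on the remaining columns (P3: 7>5, P4: 10>5, P5: 16>11); eliminate E.
The Column player's strategy P3 is strictly dominated by P4 (A: 20>19, B: 15>9, C: 19>18, D: 16>15) and is removed.
Row A is eliminated: B beats it against every remaining column (P4: 10>6, P5: 16>8).
Row C is eliminated: B beats it against every remaining column (P4: 10>5, P5: 16>2).
For the Row player, B strictly dominates D on the remaining columns (P4: 10>0, P5: 16>12); eliminate D.
The Column player's strategy P4 is strictly dominated by P5 (B: 17>15) and is removed.
Among the remaining strategies, none is strictly dominated by another pure strategy of the same player, so the elimination stops.
Surviving strategies — the Row player: {B}; the Column player: {P5}.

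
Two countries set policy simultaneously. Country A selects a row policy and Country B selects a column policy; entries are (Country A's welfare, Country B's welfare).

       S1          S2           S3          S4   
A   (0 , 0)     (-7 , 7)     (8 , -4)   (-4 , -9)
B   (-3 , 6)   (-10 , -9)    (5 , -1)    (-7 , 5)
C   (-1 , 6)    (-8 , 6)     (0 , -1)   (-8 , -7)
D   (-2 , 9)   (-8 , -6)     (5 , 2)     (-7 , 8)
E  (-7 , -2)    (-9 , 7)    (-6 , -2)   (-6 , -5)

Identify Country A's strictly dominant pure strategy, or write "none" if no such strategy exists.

A vs B: S1: 0>-3, S2: -7>-10, S3: 8>5, S4: -4>-7.
A vs C: S1: 0>-1, S2: -7>-8, S3: 8>0, S4: -4>-8.
A vs D: S1: 0>-2, S2: -7>-8, S3: 8>5, S4: -4>-7.
A vs E: S1: 0>-7, S2: -7>-9, S3: 8>-6, S4: -4>-6.
A strictly beats every other strategy against every opponent action, so it is strictly dominant.

A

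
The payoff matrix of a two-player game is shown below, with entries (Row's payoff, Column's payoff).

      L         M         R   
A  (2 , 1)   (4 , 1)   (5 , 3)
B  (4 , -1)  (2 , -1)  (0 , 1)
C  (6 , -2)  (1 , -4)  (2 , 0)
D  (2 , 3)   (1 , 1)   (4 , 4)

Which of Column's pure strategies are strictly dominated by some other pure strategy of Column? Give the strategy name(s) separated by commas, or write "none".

L, M

R strictly dominates L — A: 3>1, B: 1>-1, C: 0>-2, D: 4>3.
R strictly dominates M — A: 3>1, B: 1>-1, C: 0>-4, D: 4>1.
R is not dominated — it holds its own against L at A (3>1); M at A (3>1).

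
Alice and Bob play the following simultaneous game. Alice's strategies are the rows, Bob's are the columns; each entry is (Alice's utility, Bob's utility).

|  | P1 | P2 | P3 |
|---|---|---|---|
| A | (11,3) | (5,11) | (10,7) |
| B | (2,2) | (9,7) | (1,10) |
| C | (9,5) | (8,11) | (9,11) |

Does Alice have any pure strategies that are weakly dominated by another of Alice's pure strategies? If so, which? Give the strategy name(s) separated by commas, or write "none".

none

Nothing dominates A: B at P1 (11>2); C at P1 (11>9).
Nothing dominates B: A at P2 (9>5); C at P2 (9>8).
C is not dominated — it holds its own against A at P2 (8>5); B at P1 (9>2).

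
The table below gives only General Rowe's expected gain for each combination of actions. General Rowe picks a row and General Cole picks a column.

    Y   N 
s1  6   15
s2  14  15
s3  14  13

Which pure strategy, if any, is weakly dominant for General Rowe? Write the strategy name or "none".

s2

s2 vs s1: Y: 14>6, N: 15=15.
s2 vs s3: Y: 14=14, N: 15>13.
s2 is at least as good as every other strategy against every opponent action, so it is weakly dominant.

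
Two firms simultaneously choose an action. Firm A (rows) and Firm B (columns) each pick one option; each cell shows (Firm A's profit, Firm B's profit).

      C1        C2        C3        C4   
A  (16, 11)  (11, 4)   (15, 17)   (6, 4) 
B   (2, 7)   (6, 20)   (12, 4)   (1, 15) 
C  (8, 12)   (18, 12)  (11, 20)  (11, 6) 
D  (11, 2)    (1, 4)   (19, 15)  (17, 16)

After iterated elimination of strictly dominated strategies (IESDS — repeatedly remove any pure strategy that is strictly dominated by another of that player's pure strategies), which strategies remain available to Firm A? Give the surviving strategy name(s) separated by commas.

D

Firm A's strategy B is strictly dominated by A (C1: 16>2, C2: 11>6, C3: 15>12, C4: 6>1) and is removed.
Column C1 is eliminated: C3 beats it against every remaining row (A: 17>11, C: 20>12, D: 15>2).
For Firm B, C3 strictly dominates C2 on the remaining rows (A: 17>4, C: 20>12, D: 15>4); eliminate C2.
For Firm A, D strictly dominates A on the remaining columns (C3: 19>15, C4: 17>6); eliminate A.
Firm A's strategy C is strictly dominated by D (C3: 19>11, C4: 17>11) and is removed.
Column C3 is eliminated: C4 beats it against every remaining row (D: 16>15).
Among the remaining strategies, none is strictly dominated by another pure strategy of the same player, so the elimination stops.
Surviving strategies — Firm A: {D}; Firm B: {C4}.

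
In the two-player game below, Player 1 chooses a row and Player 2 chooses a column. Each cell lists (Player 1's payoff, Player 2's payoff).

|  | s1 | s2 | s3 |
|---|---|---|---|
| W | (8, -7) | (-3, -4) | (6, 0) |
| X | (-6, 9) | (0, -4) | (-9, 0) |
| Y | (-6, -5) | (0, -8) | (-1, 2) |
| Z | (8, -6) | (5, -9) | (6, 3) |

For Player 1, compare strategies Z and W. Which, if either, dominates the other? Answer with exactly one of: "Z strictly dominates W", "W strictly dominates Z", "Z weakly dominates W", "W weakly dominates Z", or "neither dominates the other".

Z's payoffs vs W's, by Player 2's action — s1: 8=8, s2: 5>-3, s3: 6=6.
Z is at least as good everywhere and strictly better somewhere (tied only at s1, s3), so Z weakly but not strictly dominates W.

Z weakly dominates W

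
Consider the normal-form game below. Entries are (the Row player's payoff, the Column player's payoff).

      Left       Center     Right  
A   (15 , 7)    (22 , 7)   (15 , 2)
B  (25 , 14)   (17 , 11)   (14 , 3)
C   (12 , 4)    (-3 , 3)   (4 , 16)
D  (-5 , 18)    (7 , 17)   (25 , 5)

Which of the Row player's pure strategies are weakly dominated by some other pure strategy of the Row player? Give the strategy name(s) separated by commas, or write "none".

C

A: no other strategy beats it everywhere (B at Center (22>17); C at Left (15>12); D at Left (15>-5)).
B: no other strategy beats it everywhere (A at Left (25>15); C at Left (25>12); D at Left (25>-5)).
C: dominated, since A does at least as well everywhere (Left: 15>12, Center: 22>-3, Right: 15>4).
D: no other strategy beats it everywhere (A at Right (25>15); B at Right (25>14); C at Center (7>-3)).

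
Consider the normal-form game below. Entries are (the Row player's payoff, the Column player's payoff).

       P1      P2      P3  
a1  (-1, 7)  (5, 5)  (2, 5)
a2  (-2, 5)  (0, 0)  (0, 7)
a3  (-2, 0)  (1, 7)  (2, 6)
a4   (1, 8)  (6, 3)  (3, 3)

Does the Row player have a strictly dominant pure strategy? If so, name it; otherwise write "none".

a4 vs a1: P1: 1>-1, P2: 6>5, P3: 3>2.
a4 vs a2: P1: 1>-2, P2: 6>0, P3: 3>0.
a4 vs a3: P1: 1>-2, P2: 6>1, P3: 3>2.
a4 strictly beats every other strategy against every opponent action, so it is strictly dominant.

a4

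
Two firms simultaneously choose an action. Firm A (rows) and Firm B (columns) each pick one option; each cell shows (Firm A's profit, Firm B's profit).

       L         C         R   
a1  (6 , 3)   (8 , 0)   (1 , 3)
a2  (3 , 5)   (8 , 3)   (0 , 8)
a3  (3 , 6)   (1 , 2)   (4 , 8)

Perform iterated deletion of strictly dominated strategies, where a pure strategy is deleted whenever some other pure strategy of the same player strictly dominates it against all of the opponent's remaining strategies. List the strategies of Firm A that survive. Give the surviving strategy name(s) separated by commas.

a1, a3

For Firm B, L strictly dominates C on the remaining rows (a1: 3>0, a2: 5>3, a3: 6>2); eliminate C.
Row a2 is eliminated: a1 beats it against every remaining column (L: 6>3, R: 1>0).
Among the remaining strategies, none is strictly dominated by another pure strategy of the same player, so the elimination stops.
Surviving strategies — Firm A: {a1, a3}; Firm B: {L, R}.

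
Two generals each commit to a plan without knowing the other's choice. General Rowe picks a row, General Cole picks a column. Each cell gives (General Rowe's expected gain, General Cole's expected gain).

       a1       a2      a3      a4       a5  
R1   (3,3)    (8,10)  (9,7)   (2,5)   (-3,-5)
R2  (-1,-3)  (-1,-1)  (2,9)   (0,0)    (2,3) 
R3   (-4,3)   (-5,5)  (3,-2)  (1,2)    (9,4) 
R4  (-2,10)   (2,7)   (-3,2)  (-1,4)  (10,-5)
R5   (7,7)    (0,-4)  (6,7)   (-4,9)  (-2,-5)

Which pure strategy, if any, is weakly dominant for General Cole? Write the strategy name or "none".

a1 fails to dominate a2 at R1 (3<10).
a2 fails to dominate a1 at R4 (7<10).
a3 fails to dominate a1 at R3 (-2<3).
a4 fails to dominate a1 at R3 (2<3).
a5 fails to dominate a1 at R1 (-5<3).
No single strategy dominates all the others.

none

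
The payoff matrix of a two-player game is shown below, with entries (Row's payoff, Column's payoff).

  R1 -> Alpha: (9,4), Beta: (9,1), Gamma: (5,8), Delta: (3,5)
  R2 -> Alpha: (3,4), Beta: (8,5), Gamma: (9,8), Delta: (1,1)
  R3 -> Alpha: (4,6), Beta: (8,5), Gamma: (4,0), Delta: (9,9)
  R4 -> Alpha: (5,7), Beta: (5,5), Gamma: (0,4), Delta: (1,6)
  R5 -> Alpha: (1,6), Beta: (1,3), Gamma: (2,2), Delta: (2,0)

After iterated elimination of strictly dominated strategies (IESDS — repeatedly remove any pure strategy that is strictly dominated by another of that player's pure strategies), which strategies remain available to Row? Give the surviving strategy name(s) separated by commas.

R1, R2, R3

For Row, R1 strictly dominates R4 on the remaining columns (Alpha: 9>5, Beta: 9>5, Gamma: 5>0, Delta: 3>1); eliminate R4.
Row R5 is eliminated: R1 beats it against every remaining column (Alpha: 9>1, Beta: 9>1, Gamma: 5>2, Delta: 3>2).
Among the remaining strategies, none is strictly dominated by another pure strategy of the same player, so the elimination stops.
Surviving strategies — Row: {R1, R2, R3}; Column: {Alpha, Beta, Gamma, Delta}.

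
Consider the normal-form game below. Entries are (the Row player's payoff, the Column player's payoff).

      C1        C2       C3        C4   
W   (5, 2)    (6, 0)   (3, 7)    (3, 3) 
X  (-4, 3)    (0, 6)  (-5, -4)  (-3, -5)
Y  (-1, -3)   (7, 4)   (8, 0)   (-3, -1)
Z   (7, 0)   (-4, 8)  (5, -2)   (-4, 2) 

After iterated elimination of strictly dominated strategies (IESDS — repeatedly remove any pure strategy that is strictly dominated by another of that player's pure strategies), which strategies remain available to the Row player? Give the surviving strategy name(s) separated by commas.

The Row player's strategy X is strictly dominated by W (C1: 5>-4, C2: 6>0, C3: 3>-5, C4: 3>-3) and is removed.
Column C1 is eliminated: C4 beats it against every remaining row (W: 3>2, Y: -1>-3, Z: 2>0).
Row Z is eliminated: Y beats it against every remaining column (C2: 7>-4, C3: 8>5, C4: -3>-4).
The Column player's strategy C4 is strictly dominated by C3 (W: 7>3, Y: 0>-1) and is removed.
The Row player's strategy W is strictly dominated by Y (C2: 7>6, C3: 8>3) and is removed.
Column C3 is eliminated: C2 beats it against every remaining row (Y: 4>0).
Among the remaining strategies, none is strictly dominated by another pure strategy of the same player, so the elimination stops.
Surviving strategies — the Row player: {Y}; the Column player: {C2}.

Y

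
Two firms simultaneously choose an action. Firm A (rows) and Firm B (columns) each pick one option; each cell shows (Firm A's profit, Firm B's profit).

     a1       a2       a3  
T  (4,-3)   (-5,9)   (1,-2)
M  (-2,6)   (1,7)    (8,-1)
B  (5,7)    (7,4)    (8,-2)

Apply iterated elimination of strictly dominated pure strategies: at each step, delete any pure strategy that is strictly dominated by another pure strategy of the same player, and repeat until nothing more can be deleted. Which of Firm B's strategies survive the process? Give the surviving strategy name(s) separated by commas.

Row T is eliminated: B beats it against every remaining column (a1: 5>4, a2: 7>-5, a3: 8>1).
Column a3 is eliminated: a1 beats it against every remaining row (M: 6>-1, B: 7>-2).
Row M is eliminated: B beats it against every remaining column (a1: 5>-2, a2: 7>1).
Column a2 is eliminated: a1 beats it against every remaining row (B: 7>4).
Among the remaining strategies, none is strictly dominated by another pure strategy of the same player, so the elimination stops.
Surviving strategies — Firm A: {B}; Firm B: {a1}.

a1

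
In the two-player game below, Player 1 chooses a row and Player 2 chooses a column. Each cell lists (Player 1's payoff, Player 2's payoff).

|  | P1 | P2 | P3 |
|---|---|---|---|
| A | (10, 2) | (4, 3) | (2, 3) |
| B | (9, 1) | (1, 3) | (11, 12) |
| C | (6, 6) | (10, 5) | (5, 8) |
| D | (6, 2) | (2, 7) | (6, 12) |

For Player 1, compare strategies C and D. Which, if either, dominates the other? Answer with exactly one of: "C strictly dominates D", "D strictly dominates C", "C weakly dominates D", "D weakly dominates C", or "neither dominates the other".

Compare C to D across each choice by Player 2: P1: 6=6, P2: 10>2, P3: 5<6.
C does better at P2 but worse at P3; neither strategy dominates the other.

neither dominates the other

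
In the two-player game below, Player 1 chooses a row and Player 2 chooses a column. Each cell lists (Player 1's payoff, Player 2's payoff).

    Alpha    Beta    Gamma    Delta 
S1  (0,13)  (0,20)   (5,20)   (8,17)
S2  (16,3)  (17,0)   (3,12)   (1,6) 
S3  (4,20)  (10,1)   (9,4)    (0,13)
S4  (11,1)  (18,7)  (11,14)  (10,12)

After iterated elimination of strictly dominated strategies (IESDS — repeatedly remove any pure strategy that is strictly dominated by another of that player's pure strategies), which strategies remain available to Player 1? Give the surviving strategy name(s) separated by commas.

S4

Player 1's strategy S1 is strictly dominated by S4 (Alpha: 11>0, Beta: 18>0, Gamma: 11>5, Delta: 10>8) and is removed.
For Player 1, S4 strictly dominates S3 on the remaining columns (Alpha: 11>4, Beta: 18>10, Gamma: 11>9, Delta: 10>0); eliminate S3.
For Player 2, Gamma strictly dominates Alpha on the remaining rows (S2: 12>3, S4: 14>1); eliminate Alpha.
For Player 1, S4 strictly dominates S2 on the remaining columns (Beta: 18>17, Gamma: 11>3, Delta: 10>1); eliminate S2.
For Player 2, Gamma strictly dominates Beta on the remaining rows (S4: 14>7); eliminate Beta.
Player 2's strategy Delta is strictly dominated by Gamma (S4: 14>12) and is removed.
Among the remaining strategies, none is strictly dominated by another pure strategy of the same player, so the elimination stops.
Surviving strategies — Player 1: {S4}; Player 2: {Gamma}.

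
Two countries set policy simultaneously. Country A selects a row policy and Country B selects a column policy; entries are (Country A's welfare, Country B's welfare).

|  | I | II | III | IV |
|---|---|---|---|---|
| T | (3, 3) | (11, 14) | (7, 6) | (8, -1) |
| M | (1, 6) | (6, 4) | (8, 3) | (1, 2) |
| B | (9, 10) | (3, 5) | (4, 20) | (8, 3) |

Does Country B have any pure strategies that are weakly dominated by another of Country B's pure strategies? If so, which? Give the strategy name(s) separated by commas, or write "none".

I is not dominated — it holds its own against II at M (6>4); III at M (6>3); IV at T (3>-1).
II is not dominated — it holds its own against I at T (14>3); III at T (14>6); IV at T (14>-1).
III: no other strategy beats it everywhere (I at T (6>3); II at B (20>5); IV at T (6>-1)).
I weakly dominates IV — T: 3>-1, M: 6>2, B: 10>3.

IV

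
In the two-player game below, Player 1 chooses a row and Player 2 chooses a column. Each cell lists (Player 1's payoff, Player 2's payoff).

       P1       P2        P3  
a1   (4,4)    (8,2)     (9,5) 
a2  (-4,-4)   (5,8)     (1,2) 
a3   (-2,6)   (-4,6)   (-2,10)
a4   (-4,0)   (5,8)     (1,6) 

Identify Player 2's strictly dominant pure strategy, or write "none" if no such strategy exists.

none

P1 fails to dominate P2 at a2 (-4<8).
P2 fails to dominate P1 at a1 (2<4).
P3 fails to dominate P2 at a2 (2<8).
No single strategy dominates all the others.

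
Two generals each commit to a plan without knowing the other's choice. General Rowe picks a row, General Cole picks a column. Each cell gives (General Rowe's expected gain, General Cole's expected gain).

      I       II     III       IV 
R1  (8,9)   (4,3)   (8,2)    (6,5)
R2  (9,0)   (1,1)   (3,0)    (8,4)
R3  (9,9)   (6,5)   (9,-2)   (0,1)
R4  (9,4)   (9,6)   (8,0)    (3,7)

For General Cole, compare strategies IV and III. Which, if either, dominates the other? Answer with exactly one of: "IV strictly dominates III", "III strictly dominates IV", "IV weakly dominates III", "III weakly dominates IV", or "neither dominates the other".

IV strictly dominates III

IV's payoffs vs III's, by General Rowe's action — R1: 5>2, R2: 4>0, R3: 1>-2, R4: 7>0.
Every comparison favours IV, so IV strictly dominates III.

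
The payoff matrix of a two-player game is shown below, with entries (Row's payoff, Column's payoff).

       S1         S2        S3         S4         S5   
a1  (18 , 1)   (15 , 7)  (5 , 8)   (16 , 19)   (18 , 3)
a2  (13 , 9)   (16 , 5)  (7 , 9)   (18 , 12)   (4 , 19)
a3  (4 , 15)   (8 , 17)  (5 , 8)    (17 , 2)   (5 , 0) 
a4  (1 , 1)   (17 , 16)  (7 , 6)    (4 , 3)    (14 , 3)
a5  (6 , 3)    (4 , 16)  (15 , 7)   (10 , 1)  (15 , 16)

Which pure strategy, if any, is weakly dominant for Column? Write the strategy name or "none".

S1 fails to dominate S2 at a1 (1<7).
S2 fails to dominate S1 at a2 (5<9).
S3 fails to dominate S1 at a3 (8<15).
S4 fails to dominate S1 at a3 (2<15).
S5 fails to dominate S1 at a3 (0<15).
No single strategy dominates all the others.

none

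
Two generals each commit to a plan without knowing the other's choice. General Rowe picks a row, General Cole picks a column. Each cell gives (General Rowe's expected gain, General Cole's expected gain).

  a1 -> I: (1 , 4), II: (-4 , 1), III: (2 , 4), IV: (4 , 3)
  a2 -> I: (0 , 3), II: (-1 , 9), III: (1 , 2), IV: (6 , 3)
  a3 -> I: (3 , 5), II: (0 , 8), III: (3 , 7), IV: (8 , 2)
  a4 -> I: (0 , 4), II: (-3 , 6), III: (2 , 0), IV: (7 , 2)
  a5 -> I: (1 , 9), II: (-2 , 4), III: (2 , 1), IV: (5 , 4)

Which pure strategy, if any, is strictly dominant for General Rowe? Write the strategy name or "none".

a3

a3 vs a1: I: 3>1, II: 0>-4, III: 3>2, IV: 8>4.
a3 vs a2: I: 3>0, II: 0>-1, III: 3>1, IV: 8>6.
a3 vs a4: I: 3>0, II: 0>-3, III: 3>2, IV: 8>7.
a3 vs a5: I: 3>1, II: 0>-2, III: 3>2, IV: 8>5.
a3 strictly beats every other strategy against every opponent action, so it is strictly dominant.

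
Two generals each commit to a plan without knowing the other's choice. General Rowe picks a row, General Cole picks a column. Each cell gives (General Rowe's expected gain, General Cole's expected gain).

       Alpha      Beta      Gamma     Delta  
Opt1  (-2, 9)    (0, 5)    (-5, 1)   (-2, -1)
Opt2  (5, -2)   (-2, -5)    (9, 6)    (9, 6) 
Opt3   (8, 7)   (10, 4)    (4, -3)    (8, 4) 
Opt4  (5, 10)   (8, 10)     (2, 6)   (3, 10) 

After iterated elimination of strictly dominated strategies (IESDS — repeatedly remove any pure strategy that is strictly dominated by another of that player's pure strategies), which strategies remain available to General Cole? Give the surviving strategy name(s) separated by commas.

For General Rowe, Opt3 strictly dominates Opt1 on the remaining columns (Alpha: 8>-2, Beta: 10>0, Gamma: 4>-5, Delta: 8>-2); eliminate Opt1.
Row Opt4 is eliminated: Opt3 beats it against every remaining column (Alpha: 8>5, Beta: 10>8, Gamma: 4>2, Delta: 8>3).
Column Beta is eliminated: Alpha beats it against every remaining row (Opt2: -2>-5, Opt3: 7>4).
Among the remaining strategies, none is strictly dominated by another pure strategy of the same player, so the elimination stops.
Surviving strategies — General Rowe: {Opt2, Opt3}; General Cole: {Alpha, Gamma, Delta}.

Alpha, Gamma, Delta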